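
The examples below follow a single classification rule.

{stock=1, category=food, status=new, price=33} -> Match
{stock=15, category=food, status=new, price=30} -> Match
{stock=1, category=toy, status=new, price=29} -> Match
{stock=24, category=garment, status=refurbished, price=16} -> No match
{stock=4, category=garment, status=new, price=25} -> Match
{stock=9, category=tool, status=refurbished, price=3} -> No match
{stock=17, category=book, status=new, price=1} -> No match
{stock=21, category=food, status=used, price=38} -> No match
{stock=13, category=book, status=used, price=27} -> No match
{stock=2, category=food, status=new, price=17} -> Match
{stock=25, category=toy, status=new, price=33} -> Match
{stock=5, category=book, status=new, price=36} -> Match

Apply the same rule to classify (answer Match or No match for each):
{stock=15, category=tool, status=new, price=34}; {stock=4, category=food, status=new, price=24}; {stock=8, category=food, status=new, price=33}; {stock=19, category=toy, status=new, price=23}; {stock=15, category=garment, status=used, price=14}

Match, Match, Match, Match, No match

The common property of the 'Match' items is: status is new AND price ≥ 3. No 'No match' item has it.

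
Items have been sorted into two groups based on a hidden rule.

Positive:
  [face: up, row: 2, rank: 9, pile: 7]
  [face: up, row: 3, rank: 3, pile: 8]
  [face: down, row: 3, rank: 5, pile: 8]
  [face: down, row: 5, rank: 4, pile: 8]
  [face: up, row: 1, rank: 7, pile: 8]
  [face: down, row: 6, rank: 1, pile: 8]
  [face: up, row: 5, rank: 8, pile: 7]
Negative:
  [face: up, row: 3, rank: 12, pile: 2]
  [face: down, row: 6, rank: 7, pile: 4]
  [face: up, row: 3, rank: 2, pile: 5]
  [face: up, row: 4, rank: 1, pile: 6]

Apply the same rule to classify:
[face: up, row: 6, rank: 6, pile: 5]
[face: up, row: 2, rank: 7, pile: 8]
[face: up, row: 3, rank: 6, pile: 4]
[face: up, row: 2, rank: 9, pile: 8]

Negative, Positive, Negative, Positive

All 'Positive' examples share one property — pile ≥ 7 — and every 'Negative' example lacks it.
[face: up, row: 6, rank: 6, pile: 5]: pile = 5 — fails this test, so Negative. [face: up, row: 2, rank: 7, pile: 8]: pile = 8 — meets the rule, so Positive. [face: up, row: 3, rank: 6, pile: 4]: pile = 4 — fails this test, so Negative. [face: up, row: 2, rank: 9, pile: 8]: pile = 8 — meets the rule, so Positive.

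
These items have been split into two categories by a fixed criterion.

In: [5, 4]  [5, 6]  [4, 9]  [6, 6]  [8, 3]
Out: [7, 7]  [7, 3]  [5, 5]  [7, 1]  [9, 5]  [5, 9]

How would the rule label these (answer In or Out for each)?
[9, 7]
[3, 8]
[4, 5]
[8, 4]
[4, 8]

Comparing the two groups points to one rule — product is even.

Out, In, In, In, In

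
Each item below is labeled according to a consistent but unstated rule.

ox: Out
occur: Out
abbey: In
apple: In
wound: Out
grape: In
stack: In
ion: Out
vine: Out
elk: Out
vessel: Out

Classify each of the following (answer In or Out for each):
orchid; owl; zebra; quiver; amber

Looking at the examples, the only property every 'In' case has and every 'Out' case lacks is: contains 'a'.

Out, Out, In, Out, In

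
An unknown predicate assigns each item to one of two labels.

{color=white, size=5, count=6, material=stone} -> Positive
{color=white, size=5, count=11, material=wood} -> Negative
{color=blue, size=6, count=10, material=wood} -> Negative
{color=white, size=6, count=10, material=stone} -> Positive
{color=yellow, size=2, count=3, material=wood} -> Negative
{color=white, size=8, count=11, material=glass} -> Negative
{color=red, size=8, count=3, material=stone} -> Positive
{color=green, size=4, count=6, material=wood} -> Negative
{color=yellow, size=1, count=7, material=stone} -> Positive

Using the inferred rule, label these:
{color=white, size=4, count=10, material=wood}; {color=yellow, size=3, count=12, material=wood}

Negative, Negative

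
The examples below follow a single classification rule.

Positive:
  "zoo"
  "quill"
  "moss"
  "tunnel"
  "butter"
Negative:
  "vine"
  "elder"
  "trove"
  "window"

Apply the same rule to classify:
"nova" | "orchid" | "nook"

Negative, Negative, Positive

The common property of the 'Positive' items is: has a double letter. No 'Negative' item has it.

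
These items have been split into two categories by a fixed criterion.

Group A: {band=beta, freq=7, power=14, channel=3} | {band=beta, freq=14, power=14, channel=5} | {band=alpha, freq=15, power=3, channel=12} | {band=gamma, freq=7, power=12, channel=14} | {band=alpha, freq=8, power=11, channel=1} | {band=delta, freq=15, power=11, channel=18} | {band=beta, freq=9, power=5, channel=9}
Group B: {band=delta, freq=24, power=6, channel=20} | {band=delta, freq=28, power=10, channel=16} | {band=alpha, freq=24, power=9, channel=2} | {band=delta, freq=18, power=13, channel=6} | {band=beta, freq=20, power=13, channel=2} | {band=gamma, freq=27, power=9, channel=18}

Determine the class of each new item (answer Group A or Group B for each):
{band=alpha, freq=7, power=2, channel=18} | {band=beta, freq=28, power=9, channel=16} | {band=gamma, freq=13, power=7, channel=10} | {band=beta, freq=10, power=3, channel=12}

Group A, Group B, Group A, Group A

The simplest hypothesis consistent with all the labels is: freq ≤ 15.
{band=alpha, freq=7, power=2, channel=18}: Group A (freq = 7).
{band=beta, freq=28, power=9, channel=16}: Group B (freq = 28).
{band=gamma, freq=13, power=7, channel=10}: Group A (freq = 13).
{band=beta, freq=10, power=3, channel=12}: Group A (freq = 10).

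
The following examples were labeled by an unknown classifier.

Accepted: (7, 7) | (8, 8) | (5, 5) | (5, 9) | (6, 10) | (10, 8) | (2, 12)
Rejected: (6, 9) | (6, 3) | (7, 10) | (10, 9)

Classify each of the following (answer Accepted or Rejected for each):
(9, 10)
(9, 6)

The distinguishing property — sum is even — holds for all the 'Accepted' cases and none of the 'Rejected' cases.
(9, 10): 9+10 = 19, lacks this property → Rejected. (9, 6): 9+6 = 15, lacks this property → Rejected.

Rejected, Rejected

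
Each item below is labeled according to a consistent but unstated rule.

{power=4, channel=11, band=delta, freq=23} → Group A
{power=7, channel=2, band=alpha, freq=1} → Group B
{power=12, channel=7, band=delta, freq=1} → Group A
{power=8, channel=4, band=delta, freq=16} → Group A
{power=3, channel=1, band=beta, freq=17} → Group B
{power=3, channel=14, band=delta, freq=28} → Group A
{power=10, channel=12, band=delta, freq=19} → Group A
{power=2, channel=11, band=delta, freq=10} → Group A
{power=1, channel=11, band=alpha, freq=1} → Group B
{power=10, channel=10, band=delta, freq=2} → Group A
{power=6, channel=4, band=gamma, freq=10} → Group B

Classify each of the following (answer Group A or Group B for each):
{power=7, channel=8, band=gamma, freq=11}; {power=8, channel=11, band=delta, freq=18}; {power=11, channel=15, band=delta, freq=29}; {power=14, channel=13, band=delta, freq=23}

Group B, Group A, Group A, Group A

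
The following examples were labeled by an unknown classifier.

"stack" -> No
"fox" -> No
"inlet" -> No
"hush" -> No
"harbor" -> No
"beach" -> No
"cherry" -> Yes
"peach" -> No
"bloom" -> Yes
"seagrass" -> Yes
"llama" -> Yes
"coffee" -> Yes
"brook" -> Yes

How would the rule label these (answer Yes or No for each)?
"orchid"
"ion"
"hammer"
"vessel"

No, No, Yes, Yes

Looking at the examples, the only property every 'Yes' case has and every 'No' case lacks is: has a double letter.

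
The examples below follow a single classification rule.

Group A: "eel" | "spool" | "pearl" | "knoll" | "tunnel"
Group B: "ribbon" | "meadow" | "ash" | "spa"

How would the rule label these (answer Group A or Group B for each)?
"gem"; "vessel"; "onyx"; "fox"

Rule: contains 'l'. This holds for each 'Group A' example and fails for each 'Group B' one.

Group B, Group A, Group B, Group B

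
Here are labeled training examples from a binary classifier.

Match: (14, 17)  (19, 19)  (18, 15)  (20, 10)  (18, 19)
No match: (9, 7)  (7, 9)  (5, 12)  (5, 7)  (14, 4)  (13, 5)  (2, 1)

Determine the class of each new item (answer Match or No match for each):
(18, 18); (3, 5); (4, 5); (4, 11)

Rule: sum ≥ 30. This holds for each 'Match' example and fails for each 'No match' one.
(18, 18): Match (18+18 = 36). (3, 5): No match (3+5 = 8). (4, 5): No match (4+5 = 9). (4, 11): No match (4+11 = 15).

Match, No match, No match, No match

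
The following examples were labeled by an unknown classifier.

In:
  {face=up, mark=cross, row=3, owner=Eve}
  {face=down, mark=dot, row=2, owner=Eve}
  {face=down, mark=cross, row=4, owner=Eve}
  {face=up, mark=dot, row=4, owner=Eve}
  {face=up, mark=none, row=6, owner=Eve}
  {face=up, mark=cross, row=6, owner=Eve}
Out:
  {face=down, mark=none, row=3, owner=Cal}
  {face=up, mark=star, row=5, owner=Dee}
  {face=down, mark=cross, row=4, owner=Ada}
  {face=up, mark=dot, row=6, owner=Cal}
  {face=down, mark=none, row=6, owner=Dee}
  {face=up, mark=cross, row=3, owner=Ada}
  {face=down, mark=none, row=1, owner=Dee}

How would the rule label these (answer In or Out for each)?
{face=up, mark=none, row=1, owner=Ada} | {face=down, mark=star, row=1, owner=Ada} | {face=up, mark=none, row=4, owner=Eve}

Out, Out, In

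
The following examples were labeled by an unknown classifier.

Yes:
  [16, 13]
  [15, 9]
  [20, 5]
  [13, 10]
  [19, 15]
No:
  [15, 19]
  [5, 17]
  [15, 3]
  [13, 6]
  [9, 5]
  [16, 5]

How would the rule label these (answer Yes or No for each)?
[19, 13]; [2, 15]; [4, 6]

Yes, No, No

The pattern is that an item is 'Yes' exactly when: first > second AND sum ≥ 22.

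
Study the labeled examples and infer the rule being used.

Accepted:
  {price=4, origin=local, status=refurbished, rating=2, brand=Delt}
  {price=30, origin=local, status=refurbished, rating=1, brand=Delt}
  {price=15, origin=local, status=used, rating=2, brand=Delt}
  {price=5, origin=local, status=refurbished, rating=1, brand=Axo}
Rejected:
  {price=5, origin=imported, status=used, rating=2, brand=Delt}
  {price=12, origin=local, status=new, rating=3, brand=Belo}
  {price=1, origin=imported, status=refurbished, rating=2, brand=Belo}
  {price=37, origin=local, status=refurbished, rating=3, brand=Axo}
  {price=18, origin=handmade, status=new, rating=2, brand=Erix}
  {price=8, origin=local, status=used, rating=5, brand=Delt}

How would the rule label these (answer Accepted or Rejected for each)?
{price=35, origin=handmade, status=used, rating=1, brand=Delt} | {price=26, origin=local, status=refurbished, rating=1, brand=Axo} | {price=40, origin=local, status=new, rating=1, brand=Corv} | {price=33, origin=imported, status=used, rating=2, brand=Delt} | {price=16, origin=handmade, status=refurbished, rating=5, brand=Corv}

The classifier is using: origin is local AND rating ≤ 2.

Rejected, Accepted, Accepted, Rejected, Rejected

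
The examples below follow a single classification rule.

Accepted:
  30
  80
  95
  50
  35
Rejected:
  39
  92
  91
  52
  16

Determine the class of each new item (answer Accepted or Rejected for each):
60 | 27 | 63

Accepted, Rejected, Rejected

A rule that fits every label: multiple of 5 — true of each 'Accepted' example, false of each 'Rejected' one.
60 — 60 = 5·12, hence Accepted. 27 — 27 = 5·5 + 2, hence Rejected. 63 — 63 = 5·12 + 3, hence Rejected.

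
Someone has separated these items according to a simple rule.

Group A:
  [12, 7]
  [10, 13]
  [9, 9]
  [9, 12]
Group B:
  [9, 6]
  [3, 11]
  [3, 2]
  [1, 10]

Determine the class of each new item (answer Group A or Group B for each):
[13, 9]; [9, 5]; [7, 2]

Group A, Group B, Group B

The common property of the 'Group A' items is: sum ≥ 18. No 'Group B' item has it.
[13, 9] — 13+9 = 22, hence Group A. [9, 5] — 9+5 = 14, hence Group B. [7, 2] — 7+2 = 9, hence Group B.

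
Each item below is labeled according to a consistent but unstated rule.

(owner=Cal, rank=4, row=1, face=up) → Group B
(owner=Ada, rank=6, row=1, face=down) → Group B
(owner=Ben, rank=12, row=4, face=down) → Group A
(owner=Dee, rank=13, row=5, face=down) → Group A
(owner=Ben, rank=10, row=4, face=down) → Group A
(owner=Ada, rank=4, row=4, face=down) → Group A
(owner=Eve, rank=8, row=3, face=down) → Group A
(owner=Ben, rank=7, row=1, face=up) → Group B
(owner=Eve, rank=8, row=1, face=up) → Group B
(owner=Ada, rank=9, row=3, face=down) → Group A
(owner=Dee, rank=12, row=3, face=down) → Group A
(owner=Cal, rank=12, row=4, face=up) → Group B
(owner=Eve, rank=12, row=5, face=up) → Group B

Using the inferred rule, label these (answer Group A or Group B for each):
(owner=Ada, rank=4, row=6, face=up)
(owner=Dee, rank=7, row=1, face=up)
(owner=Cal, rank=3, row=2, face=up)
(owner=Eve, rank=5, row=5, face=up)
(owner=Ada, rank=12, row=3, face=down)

One predicate separates the groups cleanly: face is down AND row ≥ 3.
(owner=Ada, rank=4, row=6, face=up) → face is up, row = 6 → Group B. (owner=Dee, rank=7, row=1, face=up) → face is up, row = 1 → Group B. (owner=Cal, rank=3, row=2, face=up) → face is up, row = 2 → Group B. (owner=Eve, rank=5, row=5, face=up) → face is up, row = 5 → Group B. (owner=Ada, rank=12, row=3, face=down) → face is down, row = 3 → Group A.

Group B, Group B, Group B, Group B, Group A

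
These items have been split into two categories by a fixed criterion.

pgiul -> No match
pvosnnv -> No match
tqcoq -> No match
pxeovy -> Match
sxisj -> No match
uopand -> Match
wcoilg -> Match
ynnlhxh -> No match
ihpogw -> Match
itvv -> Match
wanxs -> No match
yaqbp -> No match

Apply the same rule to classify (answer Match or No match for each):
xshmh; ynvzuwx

'Match' ⟺ even length.

No match, No match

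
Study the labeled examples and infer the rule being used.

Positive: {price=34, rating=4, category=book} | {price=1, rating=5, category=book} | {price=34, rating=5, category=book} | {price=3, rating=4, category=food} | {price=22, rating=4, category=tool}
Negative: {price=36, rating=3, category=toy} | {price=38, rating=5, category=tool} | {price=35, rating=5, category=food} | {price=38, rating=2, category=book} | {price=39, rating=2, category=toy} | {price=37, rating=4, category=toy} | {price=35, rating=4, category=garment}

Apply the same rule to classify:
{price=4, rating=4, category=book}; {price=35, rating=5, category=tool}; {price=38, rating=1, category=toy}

Positive, Negative, Negative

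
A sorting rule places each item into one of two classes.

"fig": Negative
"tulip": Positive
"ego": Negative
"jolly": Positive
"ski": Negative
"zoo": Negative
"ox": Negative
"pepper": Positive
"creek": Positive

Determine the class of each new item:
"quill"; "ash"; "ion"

Positive, Negative, Negative

The rule appears to be: length ≥ 5.
Positive: "quill", since length 5.
Negative: "ash", since length 3.
Negative: "ion", since length 3.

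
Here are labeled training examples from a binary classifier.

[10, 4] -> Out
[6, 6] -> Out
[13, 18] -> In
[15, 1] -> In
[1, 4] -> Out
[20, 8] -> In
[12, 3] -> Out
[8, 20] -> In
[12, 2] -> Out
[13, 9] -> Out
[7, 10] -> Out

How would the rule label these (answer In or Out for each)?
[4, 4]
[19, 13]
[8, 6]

Out, In, Out

All 'In' examples share one property — max ≥ 15 — and every 'Out' example lacks it.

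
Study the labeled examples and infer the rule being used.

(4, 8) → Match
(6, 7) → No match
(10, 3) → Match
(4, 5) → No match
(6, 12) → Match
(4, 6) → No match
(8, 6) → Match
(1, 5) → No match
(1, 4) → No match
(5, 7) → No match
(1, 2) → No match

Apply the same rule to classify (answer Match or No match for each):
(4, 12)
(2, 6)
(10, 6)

Match, No match, Match

'Match' ⟺ max ≥ 8.
Match: (4, 12), since max 12.
No match: (2, 6), since max 6.
Match: (10, 6), since max 10.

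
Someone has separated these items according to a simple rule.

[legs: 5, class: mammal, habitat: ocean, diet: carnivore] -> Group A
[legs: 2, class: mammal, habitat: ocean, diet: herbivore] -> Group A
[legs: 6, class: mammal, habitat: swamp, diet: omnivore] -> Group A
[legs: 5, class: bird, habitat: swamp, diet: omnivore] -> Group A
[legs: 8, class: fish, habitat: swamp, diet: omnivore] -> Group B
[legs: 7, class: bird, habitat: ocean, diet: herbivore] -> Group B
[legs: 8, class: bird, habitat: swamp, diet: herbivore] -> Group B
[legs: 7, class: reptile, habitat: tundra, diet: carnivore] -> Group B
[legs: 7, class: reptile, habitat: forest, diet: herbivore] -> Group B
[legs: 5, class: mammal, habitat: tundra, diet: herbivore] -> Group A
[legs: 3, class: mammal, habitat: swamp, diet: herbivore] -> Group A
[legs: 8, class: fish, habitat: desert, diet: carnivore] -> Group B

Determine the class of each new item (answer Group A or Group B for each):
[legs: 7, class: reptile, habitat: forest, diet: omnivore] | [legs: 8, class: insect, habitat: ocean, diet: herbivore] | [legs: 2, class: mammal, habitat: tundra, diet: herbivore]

A rule that fits every label: legs ≤ 6 — true of each 'Group A' example, false of each 'Group B' one.
[legs: 7, class: reptile, habitat: forest, diet: omnivore] — legs = 7, hence Group B.
[legs: 8, class: insect, habitat: ocean, diet: herbivore] — legs = 8, hence Group B.
[legs: 2, class: mammal, habitat: tundra, diet: herbivore] — legs = 2, hence Group A.

Group B, Group B, Group A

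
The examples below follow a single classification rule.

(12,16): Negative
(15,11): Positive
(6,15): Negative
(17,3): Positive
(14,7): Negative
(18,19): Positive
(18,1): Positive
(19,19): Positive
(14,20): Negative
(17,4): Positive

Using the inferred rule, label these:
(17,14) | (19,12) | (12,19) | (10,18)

Every 'Positive' example satisfies: first ≥ 15. None of the 'Negative' examples do.

Positive, Positive, Negative, Negative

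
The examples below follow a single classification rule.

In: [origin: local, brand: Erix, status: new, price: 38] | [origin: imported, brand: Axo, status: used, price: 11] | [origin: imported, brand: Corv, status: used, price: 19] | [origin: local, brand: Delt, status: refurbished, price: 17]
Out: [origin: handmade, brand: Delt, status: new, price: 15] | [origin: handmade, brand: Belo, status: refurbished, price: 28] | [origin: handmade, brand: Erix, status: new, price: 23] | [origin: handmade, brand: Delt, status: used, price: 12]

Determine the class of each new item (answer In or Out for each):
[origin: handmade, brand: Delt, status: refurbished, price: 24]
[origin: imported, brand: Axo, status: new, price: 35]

Out, In

Rule: origin is not handmade. This holds for each 'In' example and fails for each 'Out' one.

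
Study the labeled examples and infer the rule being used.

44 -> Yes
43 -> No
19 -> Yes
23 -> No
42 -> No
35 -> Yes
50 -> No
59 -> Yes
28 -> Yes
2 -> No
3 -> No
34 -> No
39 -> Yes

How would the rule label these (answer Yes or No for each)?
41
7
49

No, No, Yes

'Yes' ⟺ digit sum ≥ 8.
No: 41, since digit sum 4+1 = 5.
No: 7, since digit sum 7.
Yes: 49, since digit sum 4+9 = 13.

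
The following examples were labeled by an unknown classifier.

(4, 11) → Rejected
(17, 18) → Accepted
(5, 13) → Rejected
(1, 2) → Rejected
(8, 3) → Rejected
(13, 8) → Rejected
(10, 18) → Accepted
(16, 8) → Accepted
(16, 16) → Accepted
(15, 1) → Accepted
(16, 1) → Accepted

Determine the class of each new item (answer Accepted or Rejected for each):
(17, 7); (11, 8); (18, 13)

Accepted, Rejected, Accepted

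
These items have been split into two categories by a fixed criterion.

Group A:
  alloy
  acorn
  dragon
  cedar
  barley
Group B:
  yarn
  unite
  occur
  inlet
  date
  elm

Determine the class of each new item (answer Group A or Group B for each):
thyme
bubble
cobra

The common property of the 'Group A' items is: length ≥ 5 AND contains 'a'. No 'Group B' item has it.
thyme — length 5, no 'a', hence Group B. bubble — length 6, no 'a', hence Group B. cobra — length 5, has 'a', hence Group A.

Group B, Group B, Group A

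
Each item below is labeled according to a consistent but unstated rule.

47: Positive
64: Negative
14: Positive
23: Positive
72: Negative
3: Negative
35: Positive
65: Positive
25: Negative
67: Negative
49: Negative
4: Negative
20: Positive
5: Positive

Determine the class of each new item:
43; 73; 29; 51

Negative, Negative, Positive, Negative

A rule that fits every label: ≡ 2 (mod 3) — true of each 'Positive' example, false of each 'Negative' one.
43: 43 mod 3 = 1 — does not fit, so Negative. 73: 73 mod 3 = 1 — does not fit, so Negative. 29: 29 mod 3 = 2 — matches, so Positive. 51: 51 mod 3 = 0 — does not fit, so Negative.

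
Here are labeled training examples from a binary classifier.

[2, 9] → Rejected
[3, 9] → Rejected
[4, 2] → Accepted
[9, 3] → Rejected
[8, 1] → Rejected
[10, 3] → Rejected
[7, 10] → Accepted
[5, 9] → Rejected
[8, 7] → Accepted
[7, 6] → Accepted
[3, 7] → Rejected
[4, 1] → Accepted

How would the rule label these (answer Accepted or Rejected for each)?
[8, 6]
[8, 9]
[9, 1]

The common property of the 'Accepted' items is: |first − second| ≤ 3. No 'Rejected' item has it.
[8, 6]: |8−6| = 2 — meets the rule, so Accepted.
[8, 9]: |8−9| = 1 — meets the rule, so Accepted.
[9, 1]: |9−1| = 8 — fails this test, so Rejected.

Accepted, Accepted, Rejected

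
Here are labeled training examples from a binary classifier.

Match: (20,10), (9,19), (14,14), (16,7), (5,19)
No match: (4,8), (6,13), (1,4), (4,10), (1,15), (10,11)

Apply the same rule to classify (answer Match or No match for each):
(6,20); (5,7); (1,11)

Match, No match, No match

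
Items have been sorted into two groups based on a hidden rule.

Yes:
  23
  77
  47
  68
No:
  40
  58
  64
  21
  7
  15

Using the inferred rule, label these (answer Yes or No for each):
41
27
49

Every 'Yes' example satisfies: ≡ 2 (mod 3). None of the 'No' examples do.
41: 41 mod 3 = 2, fits → Yes.
27: 27 mod 3 = 0, lacks this property → No.
49: 49 mod 3 = 1, lacks this property → No.

Yes, No, No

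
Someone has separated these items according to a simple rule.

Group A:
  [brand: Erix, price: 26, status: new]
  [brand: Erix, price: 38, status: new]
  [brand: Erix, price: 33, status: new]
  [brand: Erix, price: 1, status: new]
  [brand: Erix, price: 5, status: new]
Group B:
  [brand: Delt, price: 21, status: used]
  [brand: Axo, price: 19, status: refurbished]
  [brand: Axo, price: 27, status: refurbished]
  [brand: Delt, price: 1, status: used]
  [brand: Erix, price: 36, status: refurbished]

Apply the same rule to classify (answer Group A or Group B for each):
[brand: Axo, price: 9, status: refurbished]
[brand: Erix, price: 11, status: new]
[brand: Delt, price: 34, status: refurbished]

Rule: status is new. This holds for each 'Group A' example and fails for each 'Group B' one.

Group B, Group A, Group B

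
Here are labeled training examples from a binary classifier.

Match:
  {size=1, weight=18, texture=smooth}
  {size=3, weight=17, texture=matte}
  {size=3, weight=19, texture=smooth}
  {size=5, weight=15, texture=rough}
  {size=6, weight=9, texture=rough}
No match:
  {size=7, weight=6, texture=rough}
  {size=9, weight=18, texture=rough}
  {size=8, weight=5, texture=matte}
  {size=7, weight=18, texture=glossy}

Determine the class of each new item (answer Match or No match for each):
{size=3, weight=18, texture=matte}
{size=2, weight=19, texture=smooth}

Match, Match

The pattern is that an item is 'Match' exactly when: size ≤ 6.
{size=3, weight=18, texture=matte} → size = 3 → Match.
{size=2, weight=19, texture=smooth} → size = 2 → Match.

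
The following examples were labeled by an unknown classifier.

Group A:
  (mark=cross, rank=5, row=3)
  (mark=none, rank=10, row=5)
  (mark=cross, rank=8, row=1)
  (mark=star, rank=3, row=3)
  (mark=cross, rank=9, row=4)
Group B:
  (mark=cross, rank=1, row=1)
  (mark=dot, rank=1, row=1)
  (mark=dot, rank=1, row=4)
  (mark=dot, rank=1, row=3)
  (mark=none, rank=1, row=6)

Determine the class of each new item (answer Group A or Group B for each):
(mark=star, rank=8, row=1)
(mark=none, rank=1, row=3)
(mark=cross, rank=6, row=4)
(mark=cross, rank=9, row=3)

Group A, Group B, Group A, Group A

The rule appears to be: rank ≥ 3.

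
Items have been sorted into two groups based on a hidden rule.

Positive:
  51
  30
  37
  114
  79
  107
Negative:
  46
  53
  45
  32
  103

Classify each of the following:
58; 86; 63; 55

Looking at the examples, the only property every 'Positive' case has and every 'Negative' case lacks is: ≡ 2 (mod 7).
Positive: 58, since 58 mod 7 = 2.
Positive: 86, since 86 mod 7 = 2.
Negative: 63, since 63 mod 7 = 0.
Negative: 55, since 55 mod 7 = 6.

Positive, Positive, Negative, Negative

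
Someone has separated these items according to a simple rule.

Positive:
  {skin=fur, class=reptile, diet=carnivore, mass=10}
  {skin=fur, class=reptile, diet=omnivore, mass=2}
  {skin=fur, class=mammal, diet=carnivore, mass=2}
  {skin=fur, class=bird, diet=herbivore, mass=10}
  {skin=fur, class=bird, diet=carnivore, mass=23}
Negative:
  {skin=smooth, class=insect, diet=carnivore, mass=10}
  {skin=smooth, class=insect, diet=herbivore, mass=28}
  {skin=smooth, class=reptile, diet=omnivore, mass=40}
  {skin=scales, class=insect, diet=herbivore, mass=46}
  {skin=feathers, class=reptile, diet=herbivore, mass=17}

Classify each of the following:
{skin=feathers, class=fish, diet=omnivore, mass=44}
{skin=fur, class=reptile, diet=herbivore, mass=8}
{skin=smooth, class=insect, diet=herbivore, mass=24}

Negative, Positive, Negative

The rule appears to be: skin is fur.
{skin=feathers, class=fish, diet=omnivore, mass=44}: skin is feathers, does not pass → Negative.
{skin=fur, class=reptile, diet=herbivore, mass=8}: skin is fur, passes → Positive.
{skin=smooth, class=insect, diet=herbivore, mass=24}: skin is smooth, does not pass → Negative.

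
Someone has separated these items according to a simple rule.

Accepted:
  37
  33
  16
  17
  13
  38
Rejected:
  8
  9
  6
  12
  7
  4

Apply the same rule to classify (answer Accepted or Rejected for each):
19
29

One predicate separates the groups cleanly: at least 13.
Accepted: 19, since 19 ≥ 13.
Accepted: 29, since 29 ≥ 13.

Accepted, Accepted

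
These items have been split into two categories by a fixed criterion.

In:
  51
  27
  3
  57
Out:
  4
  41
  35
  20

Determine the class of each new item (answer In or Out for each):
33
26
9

In, Out, In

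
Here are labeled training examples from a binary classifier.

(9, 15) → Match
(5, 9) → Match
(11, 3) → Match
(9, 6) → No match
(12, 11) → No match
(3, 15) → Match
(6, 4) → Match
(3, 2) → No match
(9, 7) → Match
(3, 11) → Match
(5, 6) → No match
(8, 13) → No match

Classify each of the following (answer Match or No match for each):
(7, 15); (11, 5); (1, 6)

Match, Match, No match

The common property of the 'Match' items is: sum is even. No 'No match' item has it.
(7, 15): 7+15 = 22 — matches, so Match. (11, 5): 11+5 = 16 — matches, so Match. (1, 6): 1+6 = 7 — fails the rule, so No match.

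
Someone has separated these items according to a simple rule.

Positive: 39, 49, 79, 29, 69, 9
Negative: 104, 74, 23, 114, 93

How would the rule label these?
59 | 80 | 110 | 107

'Positive' ⟺ ends in digit 9.

Positive, Negative, Negative, Negative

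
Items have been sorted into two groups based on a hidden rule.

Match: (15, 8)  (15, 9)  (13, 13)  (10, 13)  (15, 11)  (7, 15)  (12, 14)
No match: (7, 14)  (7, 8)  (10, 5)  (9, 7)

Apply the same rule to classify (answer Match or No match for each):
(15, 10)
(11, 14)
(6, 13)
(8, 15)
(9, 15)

Every 'Match' example satisfies: sum ≥ 22. None of the 'No match' examples do.
(15, 10): Match (15+10 = 25).
(11, 14): Match (11+14 = 25).
(6, 13): No match (6+13 = 19).
(8, 15): Match (8+15 = 23).
(9, 15): Match (9+15 = 24).

Match, Match, No match, Match, Match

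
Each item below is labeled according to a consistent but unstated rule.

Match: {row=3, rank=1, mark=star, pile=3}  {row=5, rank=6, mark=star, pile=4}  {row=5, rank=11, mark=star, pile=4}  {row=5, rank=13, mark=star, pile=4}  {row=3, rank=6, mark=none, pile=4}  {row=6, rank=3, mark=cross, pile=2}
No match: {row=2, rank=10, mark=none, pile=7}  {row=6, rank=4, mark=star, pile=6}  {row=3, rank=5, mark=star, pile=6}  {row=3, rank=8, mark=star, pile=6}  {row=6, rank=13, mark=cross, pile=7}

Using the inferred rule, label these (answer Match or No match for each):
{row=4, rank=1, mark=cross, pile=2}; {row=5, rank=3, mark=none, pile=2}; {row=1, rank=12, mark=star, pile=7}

The common property of the 'Match' items is: pile ≤ 4. No 'No match' item has it.
{row=4, rank=1, mark=cross, pile=2}: Match (pile = 2). {row=5, rank=3, mark=none, pile=2}: Match (pile = 2). {row=1, rank=12, mark=star, pile=7}: No match (pile = 7).

Match, Match, No match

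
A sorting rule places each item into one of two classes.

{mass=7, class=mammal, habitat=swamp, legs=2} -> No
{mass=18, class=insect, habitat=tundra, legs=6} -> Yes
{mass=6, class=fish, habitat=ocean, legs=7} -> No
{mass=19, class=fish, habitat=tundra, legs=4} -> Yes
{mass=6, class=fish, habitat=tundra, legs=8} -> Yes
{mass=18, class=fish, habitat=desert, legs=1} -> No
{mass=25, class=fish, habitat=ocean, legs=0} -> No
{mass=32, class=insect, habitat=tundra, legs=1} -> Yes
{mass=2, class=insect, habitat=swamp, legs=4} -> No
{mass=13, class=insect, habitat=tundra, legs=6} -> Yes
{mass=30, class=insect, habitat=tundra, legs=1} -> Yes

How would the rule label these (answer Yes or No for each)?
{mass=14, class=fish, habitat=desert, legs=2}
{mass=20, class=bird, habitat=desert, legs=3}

Rule: habitat is tundra. This holds for each 'Yes' example and fails for each 'No' one.
{mass=14, class=fish, habitat=desert, legs=2} → habitat is desert → No.
{mass=20, class=bird, habitat=desert, legs=3} → habitat is desert → No.

No, No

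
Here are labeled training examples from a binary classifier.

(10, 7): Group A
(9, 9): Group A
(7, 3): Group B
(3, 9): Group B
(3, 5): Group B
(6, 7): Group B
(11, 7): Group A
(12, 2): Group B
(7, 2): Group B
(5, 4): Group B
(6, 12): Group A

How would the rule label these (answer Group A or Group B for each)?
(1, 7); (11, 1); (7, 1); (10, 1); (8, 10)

Group B, Group B, Group B, Group B, Group A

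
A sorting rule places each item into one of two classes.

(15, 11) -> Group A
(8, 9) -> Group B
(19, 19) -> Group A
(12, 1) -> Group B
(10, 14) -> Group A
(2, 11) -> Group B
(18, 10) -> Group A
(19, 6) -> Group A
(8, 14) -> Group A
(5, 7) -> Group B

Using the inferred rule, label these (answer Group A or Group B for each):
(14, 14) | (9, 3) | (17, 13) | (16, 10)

Group A, Group B, Group A, Group A

The simplest hypothesis consistent with all the labels is: sum ≥ 22.
(14, 14) → 14+14 = 28 → Group A.
(9, 3) → 9+3 = 12 → Group B.
(17, 13) → 17+13 = 30 → Group A.
(16, 10) → 16+10 = 26 → Group A.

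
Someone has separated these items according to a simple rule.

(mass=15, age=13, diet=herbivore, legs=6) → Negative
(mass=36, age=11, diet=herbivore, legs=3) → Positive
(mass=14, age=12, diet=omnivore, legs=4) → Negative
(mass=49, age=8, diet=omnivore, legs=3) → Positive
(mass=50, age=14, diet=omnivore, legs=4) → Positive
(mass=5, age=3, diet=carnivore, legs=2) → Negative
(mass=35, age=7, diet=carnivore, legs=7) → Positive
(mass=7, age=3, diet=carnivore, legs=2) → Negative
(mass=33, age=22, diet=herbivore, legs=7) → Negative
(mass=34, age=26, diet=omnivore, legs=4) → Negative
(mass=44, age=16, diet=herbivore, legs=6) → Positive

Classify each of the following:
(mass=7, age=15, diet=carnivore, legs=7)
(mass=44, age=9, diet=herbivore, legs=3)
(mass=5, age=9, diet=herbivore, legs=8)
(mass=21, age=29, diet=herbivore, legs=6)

The distinguishing property — mass ≥ 35 — holds for all the 'Positive' cases and none of the 'Negative' cases.

Negative, Positive, Negative, Negative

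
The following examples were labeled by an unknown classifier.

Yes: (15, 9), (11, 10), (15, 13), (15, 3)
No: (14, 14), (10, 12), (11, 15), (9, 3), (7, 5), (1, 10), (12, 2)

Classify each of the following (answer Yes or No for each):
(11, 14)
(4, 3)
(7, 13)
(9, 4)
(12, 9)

The common property of the 'Yes' items is: first > second AND sum ≥ 18. No 'No' item has it.
(11, 14) — 11 < 14, 11+14 = 25, hence No. (4, 3) — 4 > 3, 4+3 = 7, hence No. (7, 13) — 7 < 13, 7+13 = 20, hence No. (9, 4) — 9 > 4, 9+4 = 13, hence No. (12, 9) — 12 > 9, 12+9 = 21, hence Yes.

No, No, No, No, Yes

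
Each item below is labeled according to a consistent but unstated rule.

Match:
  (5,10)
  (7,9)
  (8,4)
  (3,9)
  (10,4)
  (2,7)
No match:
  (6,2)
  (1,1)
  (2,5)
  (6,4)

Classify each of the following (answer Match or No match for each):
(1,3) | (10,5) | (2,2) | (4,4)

The distinguishing property — max ≥ 7 — holds for all the 'Match' cases and none of the 'No match' cases.
(1,3): max 3, does not pass → No match.
(10,5): max 10, has this property → Match.
(2,2): max 2, does not pass → No match.
(4,4): max 4, does not pass → No match.

No match, Match, No match, No match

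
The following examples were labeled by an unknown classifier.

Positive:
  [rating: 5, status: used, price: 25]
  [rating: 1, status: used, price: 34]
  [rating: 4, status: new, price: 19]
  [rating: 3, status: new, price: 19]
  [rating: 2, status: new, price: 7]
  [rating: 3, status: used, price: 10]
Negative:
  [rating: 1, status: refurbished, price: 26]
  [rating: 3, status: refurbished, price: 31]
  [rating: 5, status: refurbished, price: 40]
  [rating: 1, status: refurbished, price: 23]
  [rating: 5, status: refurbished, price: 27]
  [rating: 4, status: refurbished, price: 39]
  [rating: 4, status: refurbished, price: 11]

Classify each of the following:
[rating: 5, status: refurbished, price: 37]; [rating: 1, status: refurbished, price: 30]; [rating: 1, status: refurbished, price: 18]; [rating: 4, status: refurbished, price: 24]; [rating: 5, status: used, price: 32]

Negative, Negative, Negative, Negative, Positive

The simplest hypothesis consistent with all the labels is: status is not refurbished.
[rating: 5, status: refurbished, price: 37]: status is refurbished, does not satisfy this → Negative.
[rating: 1, status: refurbished, price: 30]: status is refurbished, does not satisfy this → Negative.
[rating: 1, status: refurbished, price: 18]: status is refurbished, does not satisfy this → Negative.
[rating: 4, status: refurbished, price: 24]: status is refurbished, does not satisfy this → Negative.
[rating: 5, status: used, price: 32]: status is used, matches → Positive.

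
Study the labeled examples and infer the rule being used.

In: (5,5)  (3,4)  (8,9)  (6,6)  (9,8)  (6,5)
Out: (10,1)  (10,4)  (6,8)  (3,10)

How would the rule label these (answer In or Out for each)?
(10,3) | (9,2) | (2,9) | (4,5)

Out, Out, Out, In

The simplest hypothesis consistent with all the labels is: |first − second| ≤ 1.
(10,3) — |10−3| = 7, hence Out. (9,2) — |9−2| = 7, hence Out. (2,9) — |2−9| = 7, hence Out. (4,5) — |4−5| = 1, hence In.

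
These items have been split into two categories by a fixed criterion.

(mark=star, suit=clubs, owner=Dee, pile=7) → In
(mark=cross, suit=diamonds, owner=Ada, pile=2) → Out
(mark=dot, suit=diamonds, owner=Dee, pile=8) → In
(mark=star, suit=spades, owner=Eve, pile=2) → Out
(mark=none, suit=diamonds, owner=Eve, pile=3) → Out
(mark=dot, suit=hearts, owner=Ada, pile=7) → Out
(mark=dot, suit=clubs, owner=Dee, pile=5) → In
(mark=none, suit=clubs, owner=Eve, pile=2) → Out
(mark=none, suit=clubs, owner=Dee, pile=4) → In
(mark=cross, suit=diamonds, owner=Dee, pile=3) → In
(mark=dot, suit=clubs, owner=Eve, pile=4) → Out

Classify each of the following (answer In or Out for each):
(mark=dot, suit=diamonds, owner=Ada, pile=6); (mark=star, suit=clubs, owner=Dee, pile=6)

'In' ⟺ owner is Dee.
(mark=dot, suit=diamonds, owner=Ada, pile=6): Out (owner is Ada). (mark=star, suit=clubs, owner=Dee, pile=6): In (owner is Dee).

Out, In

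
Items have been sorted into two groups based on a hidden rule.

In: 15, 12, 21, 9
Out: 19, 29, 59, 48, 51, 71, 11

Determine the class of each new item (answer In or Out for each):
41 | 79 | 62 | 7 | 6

All 'In' examples share one property — multiple of 3 AND at most 21 — and every 'Out' example lacks it.
41: 41 = 3·13 + 2, 41 > 21, lacks this property → Out. 79: 79 = 3·26 + 1, 79 > 21, lacks this property → Out. 62: 62 = 3·20 + 2, 62 > 21, lacks this property → Out. 7: 7 = 3·2 + 1, 7 ≤ 21, lacks this property → Out. 6: 6 = 3·2, 6 ≤ 21, qualifies → In.

Out, Out, Out, Out, In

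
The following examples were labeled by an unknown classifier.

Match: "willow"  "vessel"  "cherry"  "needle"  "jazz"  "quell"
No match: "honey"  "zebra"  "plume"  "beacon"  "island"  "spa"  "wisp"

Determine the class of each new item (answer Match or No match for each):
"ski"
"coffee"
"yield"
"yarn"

No match, Match, No match, No match

The pattern is that an item is 'Match' exactly when: has a double letter.
"ski": no doubled letter, does not satisfy this → No match. "coffee": 'ff' doubled, passes → Match. "yield": no doubled letter, does not satisfy this → No match. "yarn": no doubled letter, does not satisfy this → No match.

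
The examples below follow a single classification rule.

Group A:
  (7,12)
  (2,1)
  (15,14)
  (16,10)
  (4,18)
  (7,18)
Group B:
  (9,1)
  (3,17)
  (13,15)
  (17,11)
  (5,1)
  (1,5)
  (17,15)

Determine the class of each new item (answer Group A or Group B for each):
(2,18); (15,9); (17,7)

The classifier is using: product is even.
(2,18): Group A (2·18 = 36). (15,9): Group B (15·9 = 135). (17,7): Group B (17·7 = 119).

Group A, Group B, Group B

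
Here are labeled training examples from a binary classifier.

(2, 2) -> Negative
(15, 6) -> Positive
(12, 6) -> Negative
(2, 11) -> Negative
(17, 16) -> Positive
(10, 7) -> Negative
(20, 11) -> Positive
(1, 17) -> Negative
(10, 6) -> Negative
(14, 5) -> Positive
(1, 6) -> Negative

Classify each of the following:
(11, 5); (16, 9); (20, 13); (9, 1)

Negative, Positive, Positive, Negative

Rule: sum ≥ 19. This holds for each 'Positive' example and fails for each 'Negative' one.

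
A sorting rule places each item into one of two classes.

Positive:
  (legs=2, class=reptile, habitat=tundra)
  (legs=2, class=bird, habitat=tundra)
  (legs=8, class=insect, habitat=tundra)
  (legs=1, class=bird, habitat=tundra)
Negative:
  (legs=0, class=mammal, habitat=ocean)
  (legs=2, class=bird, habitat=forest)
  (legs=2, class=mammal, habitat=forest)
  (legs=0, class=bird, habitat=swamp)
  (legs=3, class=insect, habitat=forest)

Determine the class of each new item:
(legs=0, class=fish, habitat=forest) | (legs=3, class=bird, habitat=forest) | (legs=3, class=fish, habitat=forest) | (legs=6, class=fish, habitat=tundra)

Negative, Negative, Negative, Positive

The simplest hypothesis consistent with all the labels is: habitat is tundra.
(legs=0, class=fish, habitat=forest) — habitat is forest, hence Negative.
(legs=3, class=bird, habitat=forest) — habitat is forest, hence Negative.
(legs=3, class=fish, habitat=forest) — habitat is forest, hence Negative.
(legs=6, class=fish, habitat=tundra) — habitat is tundra, hence Positive.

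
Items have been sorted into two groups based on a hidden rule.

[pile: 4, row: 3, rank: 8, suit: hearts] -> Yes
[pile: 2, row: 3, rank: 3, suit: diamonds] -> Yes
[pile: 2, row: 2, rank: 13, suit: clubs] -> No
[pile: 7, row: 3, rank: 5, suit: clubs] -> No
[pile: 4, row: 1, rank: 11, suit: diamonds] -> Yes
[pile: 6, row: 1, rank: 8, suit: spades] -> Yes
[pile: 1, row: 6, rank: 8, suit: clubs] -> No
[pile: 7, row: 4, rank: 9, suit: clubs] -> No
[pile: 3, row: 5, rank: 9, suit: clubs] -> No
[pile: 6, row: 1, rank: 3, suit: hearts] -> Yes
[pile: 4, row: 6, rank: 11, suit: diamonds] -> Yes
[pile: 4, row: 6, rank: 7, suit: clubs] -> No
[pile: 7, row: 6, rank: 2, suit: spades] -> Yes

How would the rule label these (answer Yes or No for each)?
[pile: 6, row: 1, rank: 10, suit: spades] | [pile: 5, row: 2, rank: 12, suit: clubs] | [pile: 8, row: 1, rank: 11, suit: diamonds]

The simplest hypothesis consistent with all the labels is: suit is not clubs.
[pile: 6, row: 1, rank: 10, suit: spades]: suit is spades, meets the rule → Yes.
[pile: 5, row: 2, rank: 12, suit: clubs]: suit is clubs, does not satisfy this → No.
[pile: 8, row: 1, rank: 11, suit: diamonds]: suit is diamonds, meets the rule → Yes.

Yes, No, Yes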